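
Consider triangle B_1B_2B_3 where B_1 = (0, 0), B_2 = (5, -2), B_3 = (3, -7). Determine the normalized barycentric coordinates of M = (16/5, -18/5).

(1/5, 2/5, 2/5)

Signed area of the reference triangle: [B_1B_2B_3] = ½·(0·(-2−(-7)) + 5·(-7−0) + 3·(0−(-2))) = ½·(0 − 35 + 6) = -29/2.
[MB_2B_3] = ½·((16/5)·(-2−(-7)) + 5·(-7−(-18/5)) + 3·(-18/5−(-2))) = ½·(16 − 17 − 24/5) = -29/10, so the B_1-coordinate is (-29/10)/(-29/2) = 1/5.
[B_1MB_3] = ½·(0·(-18/5−(-7)) + (16/5)·(-7−0) + 3·(0−(-18/5))) = ½·(0 − 112/5 + 54/5) = -29/5, so the B_2-coordinate is 2/5.
[B_1B_2M] = ½·(0·(-2−(-18/5)) + 5·(-18/5−0) + (16/5)·(0−(-2))) = ½·(0 − 18 + 32/5) = -29/5, so the B_3-coordinate is 2/5.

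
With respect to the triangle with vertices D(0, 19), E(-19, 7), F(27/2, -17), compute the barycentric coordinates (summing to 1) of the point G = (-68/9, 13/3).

(2/9, 5/9, 2/9)

Signed area of the reference triangle: [DEF] = ½·(0·(7−(-17)) + (-19)·(-17−19) + (27/2)·(19−7)) = ½·(0 + 684 + 162) = 423.
[GEF] = ½·((-68/9)·(7−(-17)) + (-19)·(-17−(13/3)) + (27/2)·(13/3−7)) = ½·(-544/3 + 1216/3 − 36) = 94, so the D-coordinate is 94/423 = 2/9.
[DGF] = ½·(0·(13/3−(-17)) + (-68/9)·(-17−19) + (27/2)·(19−(13/3))) = ½·(0 + 272 + 198) = 235, so the E-coordinate is 5/9.
[DEG] = ½·(0·(7−(13/3)) + (-19)·(13/3−19) + (-68/9)·(19−7)) = ½·(0 + 836/3 − 272/3) = 94, so the F-coordinate is 2/9.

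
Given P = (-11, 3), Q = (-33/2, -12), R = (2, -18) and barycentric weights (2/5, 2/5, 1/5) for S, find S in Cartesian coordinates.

S = (2/5)·P + (2/5)·Q + (1/5)·R.
x-coordinate: (2/5)·(-11) + (2/5)·(-33/2) + (1/5)·2 = -53/5.
y-coordinate: (2/5)·3 + (2/5)·(-12) + (1/5)·(-18) = -36/5.

(-53/5, -36/5)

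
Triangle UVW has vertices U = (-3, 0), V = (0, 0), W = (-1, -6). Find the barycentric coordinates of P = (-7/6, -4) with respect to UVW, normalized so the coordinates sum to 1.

(1/6, 1/6, 2/3)

Signed area of the reference triangle: [UVW] = ½·((-3)·(0−(-6)) + 0·(-6−0) + (-1)·(0−0)) = ½·(-18 + 0 + 0) = -9.
[PVW] = ½·((-7/6)·(0−(-6)) + 0·(-6−(-4)) + (-1)·(-4−0)) = ½·(-7 + 0 + 4) = -3/2, so the U-coordinate is (-3/2)/(-9) = 1/6.
[UPW] = ½·((-3)·(-4−(-6)) + (-7/6)·(-6−0) + (-1)·(0−(-4))) = ½·(-6 + 7 − 4) = -3/2, so the V-coordinate is 1/6.
[UVP] = ½·((-3)·(0−(-4)) + 0·(-4−0) + (-7/6)·(0−0)) = ½·(-12 + 0 + 0) = -6, so the W-coordinate is 2/3.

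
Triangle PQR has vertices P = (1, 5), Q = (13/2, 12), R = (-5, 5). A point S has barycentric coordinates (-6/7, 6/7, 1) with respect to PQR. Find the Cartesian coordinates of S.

S = (-6/7)·P + (6/7)·Q + 1·R.
x-coordinate: (-6/7)·1 + (6/7)·(13/2) + 1·(-5) = -2/7.
y-coordinate: (-6/7)·5 + (6/7)·12 + 1·5 = 11.

(-2/7, 11)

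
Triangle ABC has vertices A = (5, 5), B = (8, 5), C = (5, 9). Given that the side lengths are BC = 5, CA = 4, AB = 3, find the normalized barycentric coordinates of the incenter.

The incenter has barycentric coordinates proportional to the opposite side lengths: (5 : 4 : 3).
Normalizing by 5+4+3 = 12 gives (5/12, 1/3, 1/4).

(5/12, 1/3, 1/4)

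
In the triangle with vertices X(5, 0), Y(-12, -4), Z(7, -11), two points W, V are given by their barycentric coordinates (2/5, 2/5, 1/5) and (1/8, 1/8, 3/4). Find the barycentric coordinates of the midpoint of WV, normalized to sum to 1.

(21/80, 21/80, 19/40)

Since both coordinate triples sum to 1, the midpoint's barycentrics are the componentwise average.
(2/5+1/8)/2 = 21/80; similarly 21/80 and 19/40.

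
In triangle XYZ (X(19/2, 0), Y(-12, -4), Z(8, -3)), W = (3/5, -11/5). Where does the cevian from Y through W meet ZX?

(9, -1)

Barycentric coordinates of W with respect to XYZ: (2/5, 2/5, 1/5).
On side ZX the Y-coordinate is zero; dropping W's Y-weight 2/5 and renormalizing the remaining 1/5 : 2/5 gives weights 1/3, 2/3 on Z, X.
V = (1/3)·(8, -3) + (2/3)·(19/2, 0) = (9, -1).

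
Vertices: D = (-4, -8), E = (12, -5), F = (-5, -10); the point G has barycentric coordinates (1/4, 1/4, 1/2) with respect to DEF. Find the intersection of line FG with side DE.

(4, -13/2)

Line FG meets DE where the F-coordinate vanishes; zeroing G's F-weight and renormalizing leaves D, E-weights 1/4 : 1/4 → (1/2, 1/2).
So H = (1/2)·D + (1/2)·E = (4, -13/2).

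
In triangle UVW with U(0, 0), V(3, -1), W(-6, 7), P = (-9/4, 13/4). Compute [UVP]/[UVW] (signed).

1/2

[UVW] = ½·(0·(-1−7) + 3·(7−0) + (-6)·(0−(-1))) = ½·(0 + 21 − 6) = 15/2.
[UVP] = ½·(0·(-1−(13/4)) + 3·(13/4−0) + (-9/4)·(0−(-1))) = ½·(0 + 39/4 − 9/4) = 15/4, so the ratio is (15/4)/(15/2) = 1/2.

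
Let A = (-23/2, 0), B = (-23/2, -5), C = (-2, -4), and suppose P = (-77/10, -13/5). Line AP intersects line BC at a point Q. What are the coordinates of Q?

(-31/6, -13/3)

Barycentric coordinates of P with respect to ABC: (2/5, 1/5, 2/5).
On side BC the A-coordinate is zero; dropping P's A-weight 2/5 and renormalizing the remaining 1/5 : 2/5 gives weights 1/3, 2/3 on B, C.
Q = (1/3)·(-23/2, -5) + (2/3)·(-2, -4) = (-31/6, -13/3).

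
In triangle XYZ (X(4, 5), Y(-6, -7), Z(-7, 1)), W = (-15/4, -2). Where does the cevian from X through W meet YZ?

Barycentric coordinates of W with respect to XYZ: (1/4, 1/2, 1/4).
On side YZ the X-coordinate is zero; dropping W's X-weight 1/4 and renormalizing the remaining 1/2 : 1/4 gives weights 2/3, 1/3 on Y, Z.
V = (2/3)·(-6, -7) + (1/3)·(-7, 1) = (-19/3, -13/3).

(-19/3, -13/3)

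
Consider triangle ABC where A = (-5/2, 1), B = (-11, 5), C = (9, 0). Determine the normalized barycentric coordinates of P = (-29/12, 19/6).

Signed area of the reference triangle: [ABC] = ½·((-5/2)·(5−0) + (-11)·(0−1) + 9·(1−5)) = ½·(-25/2 + 11 − 36) = -75/4.
[PBC] = ½·((-29/12)·(5−0) + (-11)·(0−(19/6)) + 9·(19/6−5)) = ½·(-145/12 + 209/6 − 33/2) = 25/8, so the A-coordinate is (25/8)/(-75/4) = -1/6.
[APC] = ½·((-5/2)·(19/6−0) + (-29/12)·(0−1) + 9·(1−(19/6))) = ½·(-95/12 + 29/12 − 39/2) = -25/2, so the B-coordinate is 2/3.
[ABP] = ½·((-5/2)·(5−(19/6)) + (-11)·(19/6−1) + (-29/12)·(1−5)) = ½·(-55/12 − 143/6 + 29/3) = -75/8, so the C-coordinate is 1/2.

(-1/6, 2/3, 1/2)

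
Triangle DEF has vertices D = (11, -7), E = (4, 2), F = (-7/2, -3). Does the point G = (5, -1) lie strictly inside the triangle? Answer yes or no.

Barycentric coordinates of G: (11/41, 126/205, 24/205).
The three coordinates are positive, positive, positive; a point is interior exactly when all three are positive.

yes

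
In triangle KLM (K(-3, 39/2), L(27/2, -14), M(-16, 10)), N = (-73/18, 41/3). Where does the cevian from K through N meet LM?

(-37/6, 2)

Barycentric coordinates of N with respect to KLM: (2/3, 1/9, 2/9).
On side LM the K-coordinate is zero; dropping N's K-weight 2/3 and renormalizing the remaining 1/9 : 2/9 gives weights 1/3, 2/3 on L, M.
J = (1/3)·(27/2, -14) + (2/3)·(-16, 10) = (-37/6, 2).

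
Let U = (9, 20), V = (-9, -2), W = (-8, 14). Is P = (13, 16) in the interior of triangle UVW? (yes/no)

no

Barycentric coordinates of P: (167/133, 46/133, -80/133).
The three coordinates are positive, positive, negative; a point is interior exactly when all three are positive.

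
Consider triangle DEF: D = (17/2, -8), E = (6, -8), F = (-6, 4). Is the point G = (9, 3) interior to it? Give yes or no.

Barycentric coordinates of G: (28/5, -331/60, 11/12).
The three coordinates are positive, negative, positive; a point is interior exactly when all three are positive.

no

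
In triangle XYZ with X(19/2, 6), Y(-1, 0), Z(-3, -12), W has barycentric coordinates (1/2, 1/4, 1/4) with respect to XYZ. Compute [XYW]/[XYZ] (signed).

The signed ratio [XYW]/[XYZ] equals the barycentric coordinate of W at vertex Z, which is 1/4.

1/4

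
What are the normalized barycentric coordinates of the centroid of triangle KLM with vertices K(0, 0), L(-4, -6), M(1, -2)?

(1/3, 1/3, 1/3)

The centroid is the average of the vertices, so each weight is 1/3.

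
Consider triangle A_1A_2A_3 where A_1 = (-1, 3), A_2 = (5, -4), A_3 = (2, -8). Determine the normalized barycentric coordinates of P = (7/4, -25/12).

(5/12, 1/3, 1/4)

Signed area of the reference triangle: [A_1A_2A_3] = ½·((-1)·(-4−(-8)) + 5·(-8−3) + 2·(3−(-4))) = ½·(-4 − 55 + 14) = -45/2.
[PA_2A_3] = ½·((7/4)·(-4−(-8)) + 5·(-8−(-25/12)) + 2·(-25/12−(-4))) = ½·(7 − 355/12 + 23/6) = -75/8, so the A_1-coordinate is (-75/8)/(-45/2) = 5/12.
[A_1PA_3] = ½·((-1)·(-25/12−(-8)) + (7/4)·(-8−3) + 2·(3−(-25/12))) = ½·(-71/12 − 77/4 + 61/6) = -15/2, so the A_2-coordinate is 1/3.
[A_1A_2P] = ½·((-1)·(-4−(-25/12)) + 5·(-25/12−3) + (7/4)·(3−(-4))) = ½·(23/12 − 305/12 + 49/4) = -45/8, so the A_3-coordinate is 1/4.
Check: 5/12 + 1/3 + 1/4 = 1.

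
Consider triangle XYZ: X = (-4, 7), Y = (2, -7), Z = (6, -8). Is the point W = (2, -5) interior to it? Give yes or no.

Barycentric coordinates of W: (4/25, 3/5, 6/25).
The three coordinates are positive, positive, positive; a point is interior exactly when all three are positive.

yes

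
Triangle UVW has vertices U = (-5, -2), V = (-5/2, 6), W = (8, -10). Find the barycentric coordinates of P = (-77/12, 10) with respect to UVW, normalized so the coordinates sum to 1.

Signed area of the reference triangle: [UVW] = ½·((-5)·(6−(-10)) + (-5/2)·(-10−(-2)) + 8·(-2−6)) = ½·(-80 + 20 − 64) = -62.
[PVW] = ½·((-77/12)·(6−(-10)) + (-5/2)·(-10−10) + 8·(10−6)) = ½·(-308/3 + 50 + 32) = -31/3, so the U-coordinate is (-31/3)/(-62) = 1/6.
[UPW] = ½·((-5)·(10−(-10)) + (-77/12)·(-10−(-2)) + 8·(-2−10)) = ½·(-100 + 154/3 − 96) = -217/3, so the V-coordinate is 7/6.
[UVP] = ½·((-5)·(6−10) + (-5/2)·(10−(-2)) + (-77/12)·(-2−6)) = ½·(20 − 30 + 154/3) = 62/3, so the W-coordinate is -1/3.

(1/6, 7/6, -1/3)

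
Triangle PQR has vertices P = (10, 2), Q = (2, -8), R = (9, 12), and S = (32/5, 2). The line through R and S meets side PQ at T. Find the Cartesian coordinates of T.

Barycentric coordinates of S with respect to PQR: (1/5, 2/5, 2/5).
On side PQ the R-coordinate is zero; dropping S's R-weight 2/5 and renormalizing the remaining 1/5 : 2/5 gives weights 1/3, 2/3 on P, Q.
T = (1/3)·(10, 2) + (2/3)·(2, -8) = (14/3, -14/3).

(14/3, -14/3)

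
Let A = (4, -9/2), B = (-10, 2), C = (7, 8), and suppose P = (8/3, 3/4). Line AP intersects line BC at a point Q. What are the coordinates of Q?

Barycentric coordinates of P with respect to ABC: (1/2, 1/6, 1/3).
On side BC the A-coordinate is zero; dropping P's A-weight 1/2 and renormalizing the remaining 1/6 : 1/3 gives weights 1/3, 2/3 on B, C.
Q = (1/3)·(-10, 2) + (2/3)·(7, 8) = (4/3, 6).

(4/3, 6)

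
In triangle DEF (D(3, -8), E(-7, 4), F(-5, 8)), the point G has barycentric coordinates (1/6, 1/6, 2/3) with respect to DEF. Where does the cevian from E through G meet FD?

(-17/5, 24/5)

Line EG meets FD where the E-coordinate vanishes; zeroing G's E-weight and renormalizing leaves F, D-weights 2/3 : 1/6 → (4/5, 1/5).
So H = (4/5)·F + (1/5)·D = (-17/5, 24/5).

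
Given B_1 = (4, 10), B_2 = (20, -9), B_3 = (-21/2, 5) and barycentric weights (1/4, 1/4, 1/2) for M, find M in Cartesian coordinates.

M = (1/4)·B_1 + (1/4)·B_2 + (1/2)·B_3.
x-coordinate: (1/4)·4 + (1/4)·20 + (1/2)·(-21/2) = 3/4.
y-coordinate: (1/4)·10 + (1/4)·(-9) + (1/2)·5 = 11/4.

(3/4, 11/4)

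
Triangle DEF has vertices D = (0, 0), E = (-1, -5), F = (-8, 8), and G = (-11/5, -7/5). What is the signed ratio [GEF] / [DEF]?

[DEF] = ½·(0·(-5−8) + (-1)·(8−0) + (-8)·(0−(-5))) = ½·(0 − 8 − 40) = -24.
[GEF] = ½·((-11/5)·(-5−8) + (-1)·(8−(-7/5)) + (-8)·(-7/5−(-5))) = ½·(143/5 − 47/5 − 144/5) = -24/5, so the ratio is (-24/5)/(-24) = 1/5.

1/5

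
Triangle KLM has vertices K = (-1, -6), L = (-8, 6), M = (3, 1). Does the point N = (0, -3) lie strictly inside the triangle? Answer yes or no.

Barycentric coordinates of N: (59/97, 5/97, 33/97).
The three coordinates are positive, positive, positive; a point is interior exactly when all three are positive.

yes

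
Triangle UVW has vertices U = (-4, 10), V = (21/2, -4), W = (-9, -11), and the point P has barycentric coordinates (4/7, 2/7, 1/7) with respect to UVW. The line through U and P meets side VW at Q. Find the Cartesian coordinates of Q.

(4, -19/3)

Line UP meets VW where the U-coordinate vanishes; zeroing P's U-weight and renormalizing leaves V, W-weights 2/7 : 1/7 → (2/3, 1/3).
So Q = (2/3)·V + (1/3)·W = (4, -19/3).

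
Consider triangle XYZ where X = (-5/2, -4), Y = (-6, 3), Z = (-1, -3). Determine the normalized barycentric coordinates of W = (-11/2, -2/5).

(1, 3/5, -3/5)

Signed area of the reference triangle: [XYZ] = ½·((-5/2)·(3−(-3)) + (-6)·(-3−(-4)) + (-1)·(-4−3)) = ½·(-15 − 6 + 7) = -7.
[WYZ] = ½·((-11/2)·(3−(-3)) + (-6)·(-3−(-2/5)) + (-1)·(-2/5−3)) = ½·(-33 + 78/5 + 17/5) = -7, so the X-coordinate is (-7)/(-7) = 1.
[XWZ] = ½·((-5/2)·(-2/5−(-3)) + (-11/2)·(-3−(-4)) + (-1)·(-4−(-2/5))) = ½·(-13/2 − 11/2 + 18/5) = -21/5, so the Y-coordinate is 3/5.
[XYW] = ½·((-5/2)·(3−(-2/5)) + (-6)·(-2/5−(-4)) + (-11/2)·(-4−3)) = ½·(-17/2 − 108/5 + 77/2) = 21/5, so the Z-coordinate is -3/5.
Check: 1 + 3/5 − 3/5 = 1.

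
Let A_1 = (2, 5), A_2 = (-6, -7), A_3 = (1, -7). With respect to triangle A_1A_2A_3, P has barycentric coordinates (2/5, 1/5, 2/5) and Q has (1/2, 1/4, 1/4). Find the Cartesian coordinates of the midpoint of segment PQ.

(-1/8, -8/5)

Barycentric coordinates of the midpoint are the average: (9/20, 9/40, 13/40).
Converting: (9/20)·A_1 + (9/40)·A_2 + (13/40)·A_3 = (-1/8, -8/5).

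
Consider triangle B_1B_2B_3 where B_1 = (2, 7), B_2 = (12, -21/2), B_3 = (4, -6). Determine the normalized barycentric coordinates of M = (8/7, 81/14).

Signed area of the reference triangle: [B_1B_2B_3] = ½·(2·(-21/2−(-6)) + 12·(-6−7) + 4·(7−(-21/2))) = ½·(-9 − 156 + 70) = -95/2.
[MB_2B_3] = ½·((8/7)·(-21/2−(-6)) + 12·(-6−(81/14)) + 4·(81/14−(-21/2))) = ½·(-36/7 − 990/7 + 456/7) = -285/7, so the B_1-coordinate is (-285/7)/(-95/2) = 6/7.
[B_1MB_3] = ½·(2·(81/14−(-6)) + (8/7)·(-6−7) + 4·(7−(81/14))) = ½·(165/7 − 104/7 + 34/7) = 95/14, so the B_2-coordinate is -1/7.
[B_1B_2M] = ½·(2·(-21/2−(81/14)) + 12·(81/14−7) + (8/7)·(7−(-21/2))) = ½·(-228/7 − 102/7 + 20) = -95/7, so the B_3-coordinate is 2/7.
Check: 6/7 − 1/7 + 2/7 = 1.

(6/7, -1/7, 2/7)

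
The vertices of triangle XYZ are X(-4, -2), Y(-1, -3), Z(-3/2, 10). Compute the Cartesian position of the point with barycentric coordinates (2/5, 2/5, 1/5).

W = (2/5)·X + (2/5)·Y + (1/5)·Z.
x-coordinate: (2/5)·(-4) + (2/5)·(-1) + (1/5)·(-3/2) = -23/10.
y-coordinate: (2/5)·(-2) + (2/5)·(-3) + (1/5)·10 = 0.

(-23/10, 0)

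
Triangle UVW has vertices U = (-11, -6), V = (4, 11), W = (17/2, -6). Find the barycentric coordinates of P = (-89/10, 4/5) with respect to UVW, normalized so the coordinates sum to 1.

Signed area of the reference triangle: [UVW] = ½·((-11)·(11−(-6)) + 4·(-6−(-6)) + (17/2)·(-6−11)) = ½·(-187 + 0 − 289/2) = -663/4.
[PVW] = ½·((-89/10)·(11−(-6)) + 4·(-6−(4/5)) + (17/2)·(4/5−11)) = ½·(-1513/10 − 136/5 − 867/10) = -663/5, so the U-coordinate is (-663/5)/(-663/4) = 4/5.
[UPW] = ½·((-11)·(4/5−(-6)) + (-89/10)·(-6−(-6)) + (17/2)·(-6−(4/5))) = ½·(-374/5 + 0 − 289/5) = -663/10, so the V-coordinate is 2/5.
[UVP] = ½·((-11)·(11−(4/5)) + 4·(4/5−(-6)) + (-89/10)·(-6−11)) = ½·(-561/5 + 136/5 + 1513/10) = 663/20, so the W-coordinate is -1/5.
Check: 4/5 + 2/5 − 1/5 = 1.

(4/5, 2/5, -1/5)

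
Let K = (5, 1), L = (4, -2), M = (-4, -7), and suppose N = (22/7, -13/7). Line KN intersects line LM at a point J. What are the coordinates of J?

(12/5, -3)

Barycentric coordinates of N with respect to KLM: (2/7, 4/7, 1/7).
On side LM the K-coordinate is zero; dropping N's K-weight 2/7 and renormalizing the remaining 4/7 : 1/7 gives weights 4/5, 1/5 on L, M.
J = (4/5)·(4, -2) + (1/5)·(-4, -7) = (12/5, -3).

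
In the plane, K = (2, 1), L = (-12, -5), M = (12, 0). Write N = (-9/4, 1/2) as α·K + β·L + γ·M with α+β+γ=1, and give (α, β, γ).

Signed area of the reference triangle: [KLM] = ½·(2·(-5−0) + (-12)·(0−1) + 12·(1−(-5))) = ½·(-10 + 12 + 72) = 37.
[NLM] = ½·((-9/4)·(-5−0) + (-12)·(0−(1/2)) + 12·(1/2−(-5))) = ½·(45/4 + 6 + 66) = 333/8, so the K-coordinate is (333/8)/37 = 9/8.
[KNM] = ½·(2·(1/2−0) + (-9/4)·(0−1) + 12·(1−(1/2))) = ½·(1 + 9/4 + 6) = 37/8, so the L-coordinate is 1/8.
[KLN] = ½·(2·(-5−(1/2)) + (-12)·(1/2−1) + (-9/4)·(1−(-5))) = ½·(-11 + 6 − 27/2) = -37/4, so the M-coordinate is -1/4.
Check: 9/8 + 1/8 − 1/4 = 1.

(9/8, 1/8, -1/4)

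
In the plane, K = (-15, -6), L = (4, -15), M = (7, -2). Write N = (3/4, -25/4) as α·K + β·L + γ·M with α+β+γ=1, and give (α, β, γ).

(1/4, 1/4, 1/2)

Signed area of the reference triangle: [KLM] = ½·((-15)·(-15−(-2)) + 4·(-2−(-6)) + 7·(-6−(-15))) = ½·(195 + 16 + 63) = 137.
[NLM] = ½·((3/4)·(-15−(-2)) + 4·(-2−(-25/4)) + 7·(-25/4−(-15))) = ½·(-39/4 + 17 + 245/4) = 137/4, so the K-coordinate is (137/4)/137 = 1/4.
[KNM] = ½·((-15)·(-25/4−(-2)) + (3/4)·(-2−(-6)) + 7·(-6−(-25/4))) = ½·(255/4 + 3 + 7/4) = 137/4, so the L-coordinate is 1/4.
[KLN] = ½·((-15)·(-15−(-25/4)) + 4·(-25/4−(-6)) + (3/4)·(-6−(-15))) = ½·(525/4 − 1 + 27/4) = 137/2, so the M-coordinate is 1/2.
Check: 1/4 + 1/4 + 1/2 = 1.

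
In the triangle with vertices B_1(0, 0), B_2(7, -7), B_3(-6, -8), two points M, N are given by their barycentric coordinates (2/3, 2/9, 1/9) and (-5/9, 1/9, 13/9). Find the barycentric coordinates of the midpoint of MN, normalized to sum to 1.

Since both coordinate triples sum to 1, the midpoint's barycentrics are the componentwise average.
(2/3+-5/9)/2 = 1/18; similarly 1/6 and 7/9.

(1/18, 1/6, 7/9)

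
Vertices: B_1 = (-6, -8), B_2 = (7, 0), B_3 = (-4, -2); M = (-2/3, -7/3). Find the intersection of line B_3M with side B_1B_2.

(8/3, -8/3)

Barycentric coordinates of M with respect to B_1B_2B_3: (1/6, 1/3, 1/2).
On side B_1B_2 the B_3-coordinate is zero; dropping M's B_3-weight 1/2 and renormalizing the remaining 1/6 : 1/3 gives weights 1/3, 2/3 on B_1, B_2.
N = (1/3)·(-6, -8) + (2/3)·(7, 0) = (8/3, -8/3).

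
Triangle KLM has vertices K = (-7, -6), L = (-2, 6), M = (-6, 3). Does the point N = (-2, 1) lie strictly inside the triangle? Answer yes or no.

Barycentric coordinates of N: (20/33, 38/33, -25/33).
The three coordinates are positive, positive, negative; a point is interior exactly when all three are positive.

no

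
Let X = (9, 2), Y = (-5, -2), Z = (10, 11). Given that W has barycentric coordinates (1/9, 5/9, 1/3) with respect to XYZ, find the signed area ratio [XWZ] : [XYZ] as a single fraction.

5/9

The signed ratio [XWZ]/[XYZ] equals the barycentric coordinate of W at vertex Y, which is 5/9.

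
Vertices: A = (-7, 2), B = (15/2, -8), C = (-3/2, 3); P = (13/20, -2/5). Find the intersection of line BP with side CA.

Barycentric coordinates of P with respect to ABC: (1/10, 3/10, 3/5).
On side CA the B-coordinate is zero; dropping P's B-weight 3/10 and renormalizing the remaining 3/5 : 1/10 gives weights 6/7, 1/7 on C, A.
Q = (6/7)·(-3/2, 3) + (1/7)·(-7, 2) = (-16/7, 20/7).

(-16/7, 20/7)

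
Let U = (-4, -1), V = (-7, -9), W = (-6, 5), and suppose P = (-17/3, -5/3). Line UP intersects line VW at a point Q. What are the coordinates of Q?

(-13/2, -2)

Barycentric coordinates of P with respect to UVW: (1/3, 1/3, 1/3).
On side VW the U-coordinate is zero; dropping P's U-weight 1/3 and renormalizing the remaining 1/3 : 1/3 gives weights 1/2, 1/2 on V, W.
Q = (1/2)·(-7, -9) + (1/2)·(-6, 5) = (-13/2, -2).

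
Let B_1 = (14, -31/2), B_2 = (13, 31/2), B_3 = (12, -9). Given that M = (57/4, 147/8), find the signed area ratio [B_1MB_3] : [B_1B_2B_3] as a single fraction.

5/4

[B_1B_2B_3] = ½·(14·(31/2−(-9)) + 13·(-9−(-31/2)) + 12·(-31/2−(31/2))) = ½·(343 + 169/2 − 372) = 111/4.
[B_1MB_3] = ½·(14·(147/8−(-9)) + (57/4)·(-9−(-31/2)) + 12·(-31/2−(147/8))) = ½·(1533/4 + 741/8 − 813/2) = 555/16, so the ratio is (555/16)/(111/4) = 5/4.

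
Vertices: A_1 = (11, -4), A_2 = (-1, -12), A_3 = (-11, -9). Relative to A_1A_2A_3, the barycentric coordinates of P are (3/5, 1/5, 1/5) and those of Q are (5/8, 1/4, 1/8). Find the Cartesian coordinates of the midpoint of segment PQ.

(189/40, -529/80)

Barycentric coordinates of the midpoint are the average: (49/80, 9/40, 13/80).
Converting: (49/80)·A_1 + (9/40)·A_2 + (13/80)·A_3 = (189/40, -529/80).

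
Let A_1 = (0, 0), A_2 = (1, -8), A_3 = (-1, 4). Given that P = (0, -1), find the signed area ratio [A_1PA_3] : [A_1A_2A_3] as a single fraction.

1/4

[A_1A_2A_3] = ½·(0·(-8−4) + 1·(4−0) + (-1)·(0−(-8))) = ½·(0 + 4 − 8) = -2.
[A_1PA_3] = ½·(0·(-1−4) + 0·(4−0) + (-1)·(0−(-1))) = ½·(0 + 0 − 1) = -1/2, so the ratio is (-1/2)/(-2) = 1/4.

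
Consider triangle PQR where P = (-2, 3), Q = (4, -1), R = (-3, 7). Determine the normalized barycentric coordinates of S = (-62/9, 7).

(14/9, -7/9, 2/9)

Signed area of the reference triangle: [PQR] = ½·((-2)·(-1−7) + 4·(7−3) + (-3)·(3−(-1))) = ½·(16 + 16 − 12) = 10.
[SQR] = ½·((-62/9)·(-1−7) + 4·(7−7) + (-3)·(7−(-1))) = ½·(496/9 + 0 − 24) = 140/9, so the P-coordinate is (140/9)/10 = 14/9.
[PSR] = ½·((-2)·(7−7) + (-62/9)·(7−3) + (-3)·(3−7)) = ½·(0 − 248/9 + 12) = -70/9, so the Q-coordinate is -7/9.
[PQS] = ½·((-2)·(-1−7) + 4·(7−3) + (-62/9)·(3−(-1))) = ½·(16 + 16 − 248/9) = 20/9, so the R-coordinate is 2/9.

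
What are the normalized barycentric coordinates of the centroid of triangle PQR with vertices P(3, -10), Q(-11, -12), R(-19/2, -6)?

(1/3, 1/3, 1/3)

The centroid is the average of the vertices, so each weight is 1/3.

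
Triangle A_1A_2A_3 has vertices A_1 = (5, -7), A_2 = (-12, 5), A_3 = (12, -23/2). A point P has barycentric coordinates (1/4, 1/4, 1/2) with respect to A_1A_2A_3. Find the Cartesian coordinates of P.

P = (1/4)·A_1 + (1/4)·A_2 + (1/2)·A_3.
x-coordinate: (1/4)·5 + (1/4)·(-12) + (1/2)·12 = 17/4.
y-coordinate: (1/4)·(-7) + (1/4)·5 + (1/2)·(-23/2) = -25/4.

(17/4, -25/4)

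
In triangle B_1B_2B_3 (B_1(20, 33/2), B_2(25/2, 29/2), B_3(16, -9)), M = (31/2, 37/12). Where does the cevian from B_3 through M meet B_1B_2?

Barycentric coordinates of M with respect to B_1B_2B_3: (1/6, 1/3, 1/2).
On side B_1B_2 the B_3-coordinate is zero; dropping M's B_3-weight 1/2 and renormalizing the remaining 1/6 : 1/3 gives weights 1/3, 2/3 on B_1, B_2.
N = (1/3)·(20, 33/2) + (2/3)·(25/2, 29/2) = (15, 91/6).

(15, 91/6)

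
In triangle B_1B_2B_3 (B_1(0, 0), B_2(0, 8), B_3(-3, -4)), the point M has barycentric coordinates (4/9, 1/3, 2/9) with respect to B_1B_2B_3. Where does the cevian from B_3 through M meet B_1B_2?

(0, 24/7)

Line B_3M meets B_1B_2 where the B_3-coordinate vanishes; zeroing M's B_3-weight and renormalizing leaves B_1, B_2-weights 4/9 : 1/3 → (4/7, 3/7).
So N = (4/7)·B_1 + (3/7)·B_2 = (0, 24/7).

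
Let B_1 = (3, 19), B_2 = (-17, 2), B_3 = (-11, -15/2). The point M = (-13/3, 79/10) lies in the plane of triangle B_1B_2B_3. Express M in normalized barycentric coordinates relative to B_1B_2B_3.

Signed area of the reference triangle: [B_1B_2B_3] = ½·(3·(2−(-15/2)) + (-17)·(-15/2−19) + (-11)·(19−2)) = ½·(57/2 + 901/2 − 187) = 146.
[MB_2B_3] = ½·((-13/3)·(2−(-15/2)) + (-17)·(-15/2−(79/10)) + (-11)·(79/10−2)) = ½·(-247/6 + 1309/5 − 649/10) = 1168/15, so the B_1-coordinate is (1168/15)/146 = 8/15.
[B_1MB_3] = ½·(3·(79/10−(-15/2)) + (-13/3)·(-15/2−19) + (-11)·(19−(79/10))) = ½·(231/5 + 689/6 − 1221/10) = 292/15, so the B_2-coordinate is 2/15.
[B_1B_2M] = ½·(3·(2−(79/10)) + (-17)·(79/10−19) + (-13/3)·(19−2)) = ½·(-177/10 + 1887/10 − 221/3) = 146/3, so the B_3-coordinate is 1/3.
Check: 8/15 + 2/15 + 1/3 = 1.

(8/15, 2/15, 1/3)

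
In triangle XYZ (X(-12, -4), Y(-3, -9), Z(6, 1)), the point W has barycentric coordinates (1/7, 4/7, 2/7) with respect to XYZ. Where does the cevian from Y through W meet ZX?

(0, -2/3)

Line YW meets ZX where the Y-coordinate vanishes; zeroing W's Y-weight and renormalizing leaves Z, X-weights 2/7 : 1/7 → (2/3, 1/3).
So V = (2/3)·Z + (1/3)·X = (0, -2/3).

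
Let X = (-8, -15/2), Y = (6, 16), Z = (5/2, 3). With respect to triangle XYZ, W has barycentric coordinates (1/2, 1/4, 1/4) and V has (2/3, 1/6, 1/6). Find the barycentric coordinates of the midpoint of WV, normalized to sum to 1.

(7/12, 5/24, 5/24)

Since both coordinate triples sum to 1, the midpoint's barycentrics are the componentwise average.
(1/2+2/3)/2 = 7/12; similarly 5/24 and 5/24.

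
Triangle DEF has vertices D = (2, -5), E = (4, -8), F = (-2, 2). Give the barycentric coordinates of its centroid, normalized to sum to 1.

(1/3, 1/3, 1/3)

The centroid is the average of the vertices, so each weight is 1/3.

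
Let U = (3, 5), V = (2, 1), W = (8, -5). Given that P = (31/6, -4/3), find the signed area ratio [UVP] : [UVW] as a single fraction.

1/2

[UVW] = ½·(3·(1−(-5)) + 2·(-5−5) + 8·(5−1)) = ½·(18 − 20 + 32) = 15.
[UVP] = ½·(3·(1−(-4/3)) + 2·(-4/3−5) + (31/6)·(5−1)) = ½·(7 − 38/3 + 62/3) = 15/2, so the ratio is (15/2)/15 = 1/2.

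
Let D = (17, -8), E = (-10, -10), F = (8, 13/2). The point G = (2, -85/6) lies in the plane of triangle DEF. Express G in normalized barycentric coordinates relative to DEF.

(2/3, 2/3, -1/3)

Signed area of the reference triangle: [DEF] = ½·(17·(-10−(13/2)) + (-10)·(13/2−(-8)) + 8·(-8−(-10))) = ½·(-561/2 − 145 + 16) = -819/4.
[GEF] = ½·(2·(-10−(13/2)) + (-10)·(13/2−(-85/6)) + 8·(-85/6−(-10))) = ½·(-33 − 620/3 − 100/3) = -273/2, so the D-coordinate is (-273/2)/(-819/4) = 2/3.
[DGF] = ½·(17·(-85/6−(13/2)) + 2·(13/2−(-8)) + 8·(-8−(-85/6))) = ½·(-1054/3 + 29 + 148/3) = -273/2, so the E-coordinate is 2/3.
[DEG] = ½·(17·(-10−(-85/6)) + (-10)·(-85/6−(-8)) + 2·(-8−(-10))) = ½·(425/6 + 185/3 + 4) = 273/4, so the F-coordinate is -1/3.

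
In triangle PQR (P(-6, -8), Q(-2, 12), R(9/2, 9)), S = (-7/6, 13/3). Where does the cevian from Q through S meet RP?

Barycentric coordinates of S with respect to PQR: (1/3, 1/3, 1/3).
On side RP the Q-coordinate is zero; dropping S's Q-weight 1/3 and renormalizing the remaining 1/3 : 1/3 gives weights 1/2, 1/2 on R, P.
T = (1/2)·(9/2, 9) + (1/2)·(-6, -8) = (-3/4, 1/2).

(-3/4, 1/2)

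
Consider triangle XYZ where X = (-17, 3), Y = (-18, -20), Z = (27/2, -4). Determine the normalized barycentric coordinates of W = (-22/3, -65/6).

(1/6, 1/2, 1/3)

Signed area of the reference triangle: [XYZ] = ½·((-17)·(-20−(-4)) + (-18)·(-4−3) + (27/2)·(3−(-20))) = ½·(272 + 126 + 621/2) = 1417/4.
[WYZ] = ½·((-22/3)·(-20−(-4)) + (-18)·(-4−(-65/6)) + (27/2)·(-65/6−(-20))) = ½·(352/3 − 123 + 495/4) = 1417/24, so the X-coordinate is (1417/24)/(1417/4) = 1/6.
[XWZ] = ½·((-17)·(-65/6−(-4)) + (-22/3)·(-4−3) + (27/2)·(3−(-65/6))) = ½·(697/6 + 154/3 + 747/4) = 1417/8, so the Y-coordinate is 1/2.
[XYW] = ½·((-17)·(-20−(-65/6)) + (-18)·(-65/6−3) + (-22/3)·(3−(-20))) = ½·(935/6 + 249 − 506/3) = 1417/12, so the Z-coordinate is 1/3.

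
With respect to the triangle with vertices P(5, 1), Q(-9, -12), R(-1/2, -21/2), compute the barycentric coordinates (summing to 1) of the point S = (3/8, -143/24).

Signed area of the reference triangle: [PQR] = ½·(5·(-12−(-21/2)) + (-9)·(-21/2−1) + (-1/2)·(1−(-12))) = ½·(-15/2 + 207/2 − 13/2) = 179/4.
[SQR] = ½·((3/8)·(-12−(-21/2)) + (-9)·(-21/2−(-143/24)) + (-1/2)·(-143/24−(-12))) = ½·(-9/16 + 327/8 − 145/48) = 895/48, so the P-coordinate is (895/48)/(179/4) = 5/12.
[PSR] = ½·(5·(-143/24−(-21/2)) + (3/8)·(-21/2−1) + (-1/2)·(1−(-143/24))) = ½·(545/24 − 69/16 − 167/48) = 179/24, so the Q-coordinate is 1/6.
[PQS] = ½·(5·(-12−(-143/24)) + (-9)·(-143/24−1) + (3/8)·(1−(-12))) = ½·(-725/24 + 501/8 + 39/8) = 895/48, so the R-coordinate is 5/12.

(5/12, 1/6, 5/12)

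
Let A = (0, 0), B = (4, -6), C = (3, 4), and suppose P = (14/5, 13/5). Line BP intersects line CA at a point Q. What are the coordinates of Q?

Barycentric coordinates of P with respect to ABC: (1/10, 1/10, 4/5).
On side CA the B-coordinate is zero; dropping P's B-weight 1/10 and renormalizing the remaining 4/5 : 1/10 gives weights 8/9, 1/9 on C, A.
Q = (8/9)·(3, 4) + (1/9)·(0, 0) = (8/3, 32/9).

(8/3, 32/9)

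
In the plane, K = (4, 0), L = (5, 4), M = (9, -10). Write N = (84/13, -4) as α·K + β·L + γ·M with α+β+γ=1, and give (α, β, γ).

(5/13, 2/13, 6/13)

Signed area of the reference triangle: [KLM] = ½·(4·(4−(-10)) + 5·(-10−0) + 9·(0−4)) = ½·(56 − 50 − 36) = -15.
[NLM] = ½·((84/13)·(4−(-10)) + 5·(-10−(-4)) + 9·(-4−4)) = ½·(1176/13 − 30 − 72) = -75/13, so the K-coordinate is (-75/13)/(-15) = 5/13.
[KNM] = ½·(4·(-4−(-10)) + (84/13)·(-10−0) + 9·(0−(-4))) = ½·(24 − 840/13 + 36) = -30/13, so the L-coordinate is 2/13.
[KLN] = ½·(4·(4−(-4)) + 5·(-4−0) + (84/13)·(0−4)) = ½·(32 − 20 − 336/13) = -90/13, so the M-coordinate is 6/13.
Check: 5/13 + 2/13 + 6/13 = 1.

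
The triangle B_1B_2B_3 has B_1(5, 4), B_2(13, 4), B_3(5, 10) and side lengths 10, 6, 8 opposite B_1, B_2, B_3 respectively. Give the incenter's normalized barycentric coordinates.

(5/12, 1/4, 1/3)

The incenter has barycentric coordinates proportional to the opposite side lengths: (10 : 6 : 8).
Normalizing by 10+6+8 = 24 gives (5/12, 1/4, 1/3).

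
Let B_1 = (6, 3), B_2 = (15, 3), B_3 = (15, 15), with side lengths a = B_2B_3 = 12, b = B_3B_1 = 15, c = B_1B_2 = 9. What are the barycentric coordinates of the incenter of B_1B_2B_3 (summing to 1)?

The incenter has barycentric coordinates proportional to the opposite side lengths: (12 : 15 : 9).
Normalizing by 12+15+9 = 36 gives (1/3, 5/12, 1/4).

(1/3, 5/12, 1/4)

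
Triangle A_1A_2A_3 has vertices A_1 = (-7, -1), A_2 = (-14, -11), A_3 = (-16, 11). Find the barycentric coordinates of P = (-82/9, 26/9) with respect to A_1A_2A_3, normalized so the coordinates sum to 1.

Signed area of the reference triangle: [A_1A_2A_3] = ½·((-7)·(-11−11) + (-14)·(11−(-1)) + (-16)·(-1−(-11))) = ½·(154 − 168 − 160) = -87.
[PA_2A_3] = ½·((-82/9)·(-11−11) + (-14)·(11−(26/9)) + (-16)·(26/9−(-11))) = ½·(1804/9 − 1022/9 − 2000/9) = -203/3, so the A_1-coordinate is (-203/3)/(-87) = 7/9.
[A_1PA_3] = ½·((-7)·(26/9−11) + (-82/9)·(11−(-1)) + (-16)·(-1−(26/9))) = ½·(511/9 − 328/3 + 560/9) = 29/6, so the A_2-coordinate is -1/18.
[A_1A_2P] = ½·((-7)·(-11−(26/9)) + (-14)·(26/9−(-1)) + (-82/9)·(-1−(-11))) = ½·(875/9 − 490/9 − 820/9) = -145/6, so the A_3-coordinate is 5/18.
Check: 7/9 − 1/18 + 5/18 = 1.

(7/9, -1/18, 5/18)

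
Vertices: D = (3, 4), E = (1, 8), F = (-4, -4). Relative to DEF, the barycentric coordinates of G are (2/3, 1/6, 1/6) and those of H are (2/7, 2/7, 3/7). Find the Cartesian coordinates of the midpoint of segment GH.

(13/28, 53/21)

Barycentric coordinates of the midpoint are the average: (10/21, 19/84, 25/84).
Converting: (10/21)·D + (19/84)·E + (25/84)·F = (13/28, 53/21).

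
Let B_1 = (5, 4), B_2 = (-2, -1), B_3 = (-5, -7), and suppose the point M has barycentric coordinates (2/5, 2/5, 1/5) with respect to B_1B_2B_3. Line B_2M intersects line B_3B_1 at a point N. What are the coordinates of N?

(5/3, 1/3)

Line B_2M meets B_3B_1 where the B_2-coordinate vanishes; zeroing M's B_2-weight and renormalizing leaves B_3, B_1-weights 1/5 : 2/5 → (1/3, 2/3).
So N = (1/3)·B_3 + (2/3)·B_1 = (5/3, 1/3).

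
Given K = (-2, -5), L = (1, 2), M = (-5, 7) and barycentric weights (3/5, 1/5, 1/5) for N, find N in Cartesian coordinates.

N = (3/5)·K + (1/5)·L + (1/5)·M.
x-coordinate: (3/5)·(-2) + (1/5)·1 + (1/5)·(-5) = -2.
y-coordinate: (3/5)·(-5) + (1/5)·2 + (1/5)·7 = -6/5.

(-2, -6/5)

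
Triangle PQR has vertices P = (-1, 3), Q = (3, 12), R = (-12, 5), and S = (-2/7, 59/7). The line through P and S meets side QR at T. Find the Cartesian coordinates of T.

(0, 53/5)

Barycentric coordinates of S with respect to PQR: (2/7, 4/7, 1/7).
On side QR the P-coordinate is zero; dropping S's P-weight 2/7 and renormalizing the remaining 4/7 : 1/7 gives weights 4/5, 1/5 on Q, R.
T = (4/5)·(3, 12) + (1/5)·(-12, 5) = (0, 53/5).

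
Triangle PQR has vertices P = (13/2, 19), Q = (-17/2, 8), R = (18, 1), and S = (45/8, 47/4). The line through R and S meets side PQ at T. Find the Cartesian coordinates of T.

Barycentric coordinates of S with respect to PQR: (1/2, 1/4, 1/4).
On side PQ the R-coordinate is zero; dropping S's R-weight 1/4 and renormalizing the remaining 1/2 : 1/4 gives weights 2/3, 1/3 on P, Q.
T = (2/3)·(13/2, 19) + (1/3)·(-17/2, 8) = (3/2, 46/3).

(3/2, 46/3)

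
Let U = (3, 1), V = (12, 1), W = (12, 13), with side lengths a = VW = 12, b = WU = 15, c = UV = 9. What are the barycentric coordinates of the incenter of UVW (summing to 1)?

The incenter has barycentric coordinates proportional to the opposite side lengths: (12 : 15 : 9).
Normalizing by 12+15+9 = 36 gives (1/3, 5/12, 1/4).

(1/3, 5/12, 1/4)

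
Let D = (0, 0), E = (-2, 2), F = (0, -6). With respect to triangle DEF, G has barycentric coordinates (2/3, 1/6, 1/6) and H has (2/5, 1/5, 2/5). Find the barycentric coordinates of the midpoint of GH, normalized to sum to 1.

(8/15, 11/60, 17/60)

Since both coordinate triples sum to 1, the midpoint's barycentrics are the componentwise average.
(2/3+2/5)/2 = 8/15; similarly 11/60 and 17/60.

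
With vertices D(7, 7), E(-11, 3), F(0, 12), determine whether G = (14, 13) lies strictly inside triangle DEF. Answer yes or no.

no

Barycentric coordinates of G: (115/118, -77/118, 40/59).
The three coordinates are positive, negative, positive; a point is interior exactly when all three are positive.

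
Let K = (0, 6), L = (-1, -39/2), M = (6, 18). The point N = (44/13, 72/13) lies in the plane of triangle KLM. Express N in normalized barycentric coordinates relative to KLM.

(1/13, 4/13, 8/13)

Signed area of the reference triangle: [KLM] = ½·(0·(-39/2−18) + (-1)·(18−6) + 6·(6−(-39/2))) = ½·(0 − 12 + 153) = 141/2.
[NLM] = ½·((44/13)·(-39/2−18) + (-1)·(18−(72/13)) + 6·(72/13−(-39/2))) = ½·(-1650/13 − 162/13 + 1953/13) = 141/26, so the K-coordinate is (141/26)/(141/2) = 1/13.
[KNM] = ½·(0·(72/13−18) + (44/13)·(18−6) + 6·(6−(72/13))) = ½·(0 + 528/13 + 36/13) = 282/13, so the L-coordinate is 4/13.
[KLN] = ½·(0·(-39/2−(72/13)) + (-1)·(72/13−6) + (44/13)·(6−(-39/2))) = ½·(0 + 6/13 + 1122/13) = 564/13, so the M-coordinate is 8/13.
Check: 1/13 + 4/13 + 8/13 = 1.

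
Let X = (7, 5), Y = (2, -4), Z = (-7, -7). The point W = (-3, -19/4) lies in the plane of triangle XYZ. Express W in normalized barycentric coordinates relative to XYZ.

(1/8, 1/4, 5/8)

Signed area of the reference triangle: [XYZ] = ½·(7·(-4−(-7)) + 2·(-7−5) + (-7)·(5−(-4))) = ½·(21 − 24 − 63) = -33.
[WYZ] = ½·((-3)·(-4−(-7)) + 2·(-7−(-19/4)) + (-7)·(-19/4−(-4))) = ½·(-9 − 9/2 + 21/4) = -33/8, so the X-coordinate is (-33/8)/(-33) = 1/8.
[XWZ] = ½·(7·(-19/4−(-7)) + (-3)·(-7−5) + (-7)·(5−(-19/4))) = ½·(63/4 + 36 − 273/4) = -33/4, so the Y-coordinate is 1/4.
[XYW] = ½·(7·(-4−(-19/4)) + 2·(-19/4−5) + (-3)·(5−(-4))) = ½·(21/4 − 39/2 − 27) = -165/8, so the Z-coordinate is 5/8.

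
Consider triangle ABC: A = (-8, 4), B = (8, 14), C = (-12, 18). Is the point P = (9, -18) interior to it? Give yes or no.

no

Barycentric coordinates of P: (53/22, 25/44, -87/44).
The three coordinates are positive, positive, negative; a point is interior exactly when all three are positive.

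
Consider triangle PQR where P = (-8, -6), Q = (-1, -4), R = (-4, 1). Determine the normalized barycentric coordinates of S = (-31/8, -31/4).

(5/8, 7/8, -1/2)

Signed area of the reference triangle: [PQR] = ½·((-8)·(-4−1) + (-1)·(1−(-6)) + (-4)·(-6−(-4))) = ½·(40 − 7 + 8) = 41/2.
[SQR] = ½·((-31/8)·(-4−1) + (-1)·(1−(-31/4)) + (-4)·(-31/4−(-4))) = ½·(155/8 − 35/4 + 15) = 205/16, so the P-coordinate is (205/16)/(41/2) = 5/8.
[PSR] = ½·((-8)·(-31/4−1) + (-31/8)·(1−(-6)) + (-4)·(-6−(-31/4))) = ½·(70 − 217/8 − 7) = 287/16, so the Q-coordinate is 7/8.
[PQS] = ½·((-8)·(-4−(-31/4)) + (-1)·(-31/4−(-6)) + (-31/8)·(-6−(-4))) = ½·(-30 + 7/4 + 31/4) = -41/4, so the R-coordinate is -1/2.
Check: 5/8 + 7/8 − 1/2 = 1.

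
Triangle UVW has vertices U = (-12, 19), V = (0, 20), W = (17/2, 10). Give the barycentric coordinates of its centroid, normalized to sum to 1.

(1/3, 1/3, 1/3)

The centroid is the average of the vertices, so each weight is 1/3.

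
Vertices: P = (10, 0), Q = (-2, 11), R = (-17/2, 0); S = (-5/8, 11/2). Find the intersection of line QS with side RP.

Barycentric coordinates of S with respect to PQR: (1/4, 1/2, 1/4).
On side RP the Q-coordinate is zero; dropping S's Q-weight 1/2 and renormalizing the remaining 1/4 : 1/4 gives weights 1/2, 1/2 on R, P.
T = (1/2)·(-17/2, 0) + (1/2)·(10, 0) = (3/4, 0).

(3/4, 0)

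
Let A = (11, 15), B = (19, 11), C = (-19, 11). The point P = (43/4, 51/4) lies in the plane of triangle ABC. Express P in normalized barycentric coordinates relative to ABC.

(7/16, 7/16, 1/8)

Signed area of the reference triangle: [ABC] = ½·(11·(11−11) + 19·(11−15) + (-19)·(15−11)) = ½·(0 − 76 − 76) = -76.
[PBC] = ½·((43/4)·(11−11) + 19·(11−(51/4)) + (-19)·(51/4−11)) = ½·(0 − 133/4 − 133/4) = -133/4, so the A-coordinate is (-133/4)/(-76) = 7/16.
[APC] = ½·(11·(51/4−11) + (43/4)·(11−15) + (-19)·(15−(51/4))) = ½·(77/4 − 43 − 171/4) = -133/4, so the B-coordinate is 7/16.
[ABP] = ½·(11·(11−(51/4)) + 19·(51/4−15) + (43/4)·(15−11)) = ½·(-77/4 − 171/4 + 43) = -19/2, so the C-coordinate is 1/8.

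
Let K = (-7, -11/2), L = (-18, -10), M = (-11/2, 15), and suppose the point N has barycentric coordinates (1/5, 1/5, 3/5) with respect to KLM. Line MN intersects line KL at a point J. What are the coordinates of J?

Line MN meets KL where the M-coordinate vanishes; zeroing N's M-weight and renormalizing leaves K, L-weights 1/5 : 1/5 → (1/2, 1/2).
So J = (1/2)·K + (1/2)·L = (-25/2, -31/4).

(-25/2, -31/4)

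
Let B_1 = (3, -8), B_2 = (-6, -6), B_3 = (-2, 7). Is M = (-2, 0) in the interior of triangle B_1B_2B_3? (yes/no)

Barycentric coordinates of M: (28/125, 7/25, 62/125).
The three coordinates are positive, positive, positive; a point is interior exactly when all three are positive.

yes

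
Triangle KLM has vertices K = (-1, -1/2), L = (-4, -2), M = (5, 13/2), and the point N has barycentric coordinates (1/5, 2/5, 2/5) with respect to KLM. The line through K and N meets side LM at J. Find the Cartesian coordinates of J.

(1/2, 9/4)

Line KN meets LM where the K-coordinate vanishes; zeroing N's K-weight and renormalizing leaves L, M-weights 2/5 : 2/5 → (1/2, 1/2).
So J = (1/2)·L + (1/2)·M = (1/2, 9/4).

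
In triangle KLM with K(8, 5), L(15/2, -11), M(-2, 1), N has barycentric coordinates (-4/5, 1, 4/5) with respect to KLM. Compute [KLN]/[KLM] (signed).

The signed ratio [KLN]/[KLM] equals the barycentric coordinate of N at vertex M, which is 4/5.

4/5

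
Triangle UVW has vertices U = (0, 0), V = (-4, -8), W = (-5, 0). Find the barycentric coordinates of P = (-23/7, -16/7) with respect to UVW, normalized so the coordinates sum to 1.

(2/7, 2/7, 3/7)

Signed area of the reference triangle: [UVW] = ½·(0·(-8−0) + (-4)·(0−0) + (-5)·(0−(-8))) = ½·(0 + 0 − 40) = -20.
[PVW] = ½·((-23/7)·(-8−0) + (-4)·(0−(-16/7)) + (-5)·(-16/7−(-8))) = ½·(184/7 − 64/7 − 200/7) = -40/7, so the U-coordinate is (-40/7)/(-20) = 2/7.
[UPW] = ½·(0·(-16/7−0) + (-23/7)·(0−0) + (-5)·(0−(-16/7))) = ½·(0 + 0 − 80/7) = -40/7, so the V-coordinate is 2/7.
[UVP] = ½·(0·(-8−(-16/7)) + (-4)·(-16/7−0) + (-23/7)·(0−(-8))) = ½·(0 + 64/7 − 184/7) = -60/7, so the W-coordinate is 3/7.
Check: 2/7 + 2/7 + 3/7 = 1.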